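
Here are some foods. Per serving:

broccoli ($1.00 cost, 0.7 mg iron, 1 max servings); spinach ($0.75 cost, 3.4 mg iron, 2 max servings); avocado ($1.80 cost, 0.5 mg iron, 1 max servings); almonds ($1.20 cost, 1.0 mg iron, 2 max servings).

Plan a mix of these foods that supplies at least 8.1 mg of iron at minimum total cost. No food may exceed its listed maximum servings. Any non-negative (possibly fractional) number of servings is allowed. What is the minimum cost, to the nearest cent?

Cost per mg of iron: spinach $0.2206, almonds $1.2000, broccoli $1.4286, avocado $3.6000.
Take 2 servings of spinach: +6.8 mg iron for $1.50 (total $1.50, still need 1.3 mg).
Take 1.3 servings of almonds: +1.3 mg iron for $1.56 (total $3.06, still need 0.0 mg).
Greedy by cheapest-per-mg is optimal for a single linear constraint, so the minimum cost is $3.06.

$3.06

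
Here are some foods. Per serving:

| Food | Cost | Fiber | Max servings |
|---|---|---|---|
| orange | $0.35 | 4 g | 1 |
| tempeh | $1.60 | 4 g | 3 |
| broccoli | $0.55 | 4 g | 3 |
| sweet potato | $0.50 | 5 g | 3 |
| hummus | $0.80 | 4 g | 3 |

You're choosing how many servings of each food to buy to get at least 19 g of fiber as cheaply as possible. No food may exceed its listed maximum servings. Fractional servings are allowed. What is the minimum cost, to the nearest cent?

Cost per g of fiber: orange $0.0875, sweet potato $0.1000, broccoli $0.1375, hummus $0.2000, tempeh $0.4000.
Take 1 serving of orange: +4.0 g fiber for $0.35 (total $0.35, still need 15.0 g).
Take 3 servings of sweet potato: +15.0 g fiber for $1.50 (total $1.85, still need 0.0 g).
Greedy by cheapest-per-g is optimal for a single linear constraint, so the minimum cost is $1.85.

$1.85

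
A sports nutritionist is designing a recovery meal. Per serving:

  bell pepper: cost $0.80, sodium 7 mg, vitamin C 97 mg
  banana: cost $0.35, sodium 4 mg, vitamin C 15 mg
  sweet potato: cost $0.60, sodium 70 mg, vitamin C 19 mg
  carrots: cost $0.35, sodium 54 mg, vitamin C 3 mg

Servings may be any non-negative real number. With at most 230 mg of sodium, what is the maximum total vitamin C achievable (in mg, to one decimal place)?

Vitamin C per mg sodium: bell pepper 13.86, banana 3.75, sweet potato 0.2714, carrots 0.05556.
With no serving limits, spend the whole sodium allowance on bell pepper: 230 mg / 7 mg × 97 mg = 3187.1 mg.

3187.1 mg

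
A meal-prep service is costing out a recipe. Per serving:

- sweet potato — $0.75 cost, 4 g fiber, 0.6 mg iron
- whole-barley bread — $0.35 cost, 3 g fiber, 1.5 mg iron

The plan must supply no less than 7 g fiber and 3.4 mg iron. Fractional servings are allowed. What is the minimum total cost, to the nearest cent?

$0.82

A basic optimal solution has at most two foods positive. Try each food alone and each pair with both targets met exactly.
sweet potato only: max(7/4, 3.4/0.6) = 5.667 servings → $4.25.
whole-barley bread only: max(7/3, 3.4/1.5) = 2.333 servings → $0.82.
sweet potato + whole-barley bread with both tight: 0.07143 servings and 2.238 servings → $0.84.
The minimum over all feasible corners is $0.82.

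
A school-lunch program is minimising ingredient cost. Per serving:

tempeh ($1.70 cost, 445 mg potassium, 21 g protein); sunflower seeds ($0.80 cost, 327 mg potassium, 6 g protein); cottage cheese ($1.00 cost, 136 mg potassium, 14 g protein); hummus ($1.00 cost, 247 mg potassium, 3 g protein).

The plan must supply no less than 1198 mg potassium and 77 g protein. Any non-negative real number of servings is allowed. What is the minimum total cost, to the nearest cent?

At the optimum either one food covers both requirements or two foods hit both targets exactly; no other combination can be cheaper.
tempeh only: max(1198/445, 77/21) = 3.667 servings → $6.23.
sunflower seeds only: max(1198/327, 77/6) = 12.83 servings → $10.27.
cottage cheese only: max(1198/136, 77/14) = 8.809 servings → $8.81.
hummus only: max(1198/247, 77/3) = 25.67 servings → $25.67.
tempeh + sunflower seeds: the both-tight solution has a negative serving — not a feasible corner.
tempeh + cottage cheese with both tight: 1.867 servings and 2.699 servings → $5.87.
tempeh + hummus: the both-tight solution has a negative serving — not a feasible corner.
sunflower seeds + cottage cheese with both tight: 1.675 servings and 4.782 servings → $6.12.
sunflower seeds + hummus with both targets exact would need a negative amount; discard.
cottage cheese + hummus with both tight: 5.057 servings and 2.066 servings → $7.12.
The minimum over all feasible corners is $5.87.

$5.87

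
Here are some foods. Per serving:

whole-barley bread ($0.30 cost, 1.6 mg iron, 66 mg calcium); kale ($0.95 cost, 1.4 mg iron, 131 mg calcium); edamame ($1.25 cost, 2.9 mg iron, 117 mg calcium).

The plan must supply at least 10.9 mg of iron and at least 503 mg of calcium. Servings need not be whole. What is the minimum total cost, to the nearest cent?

$2.29

An LP optimum is at a vertex; with two nutrient constraints at most two foods are used. Check each candidate.
whole-barley bread only: max(10.9/1.6, 503/66) = 7.621 servings → $2.29.
kale only: max(10.9/1.4, 503/131) = 7.786 servings → $7.40.
edamame only: max(10.9/2.9, 503/117) = 4.299 servings → $5.37.
whole-barley bread + kale with both tight: 6.175 servings and 0.7287 servings → $2.54.
whole-barley bread + edamame with both targets exact would need a negative amount; discard.
kale + edamame with both tight: 0.8487 servings and 3.349 servings → $4.99.
So the least-cost plan costs $2.29.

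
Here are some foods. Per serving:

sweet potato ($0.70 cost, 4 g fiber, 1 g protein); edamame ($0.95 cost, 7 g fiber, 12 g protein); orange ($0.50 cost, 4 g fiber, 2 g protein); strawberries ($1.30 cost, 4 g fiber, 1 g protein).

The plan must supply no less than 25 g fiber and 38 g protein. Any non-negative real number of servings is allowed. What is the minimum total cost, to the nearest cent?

Compare the cost at each extreme point of the feasible region.
sweet potato only: max(25/4, 38/1) = 38 servings → $26.60.
edamame only: max(25/7, 38/12) = 3.571 servings → $3.39.
orange only: max(25/4, 38/2) = 19 servings → $9.50.
strawberries only: max(25/4, 38/1) = 38 servings → $49.40.
sweet potato + edamame with both tight: 0.8293 servings and 3.098 servings → $3.52.
sweet potato + orange with both targets exact would need a negative amount; discard.
sweet potato + strawberries (both tight): parallel constraints — no distinct corner.
edamame + orange with both tight: 3 servings and 1 serving → $3.35.
edamame + strawberries with both tight: 3.098 servings and 0.8293 servings → $4.02.
orange + strawberries with both targets exact would need a negative amount; discard.
The minimum over all feasible corners is $3.35.

$3.35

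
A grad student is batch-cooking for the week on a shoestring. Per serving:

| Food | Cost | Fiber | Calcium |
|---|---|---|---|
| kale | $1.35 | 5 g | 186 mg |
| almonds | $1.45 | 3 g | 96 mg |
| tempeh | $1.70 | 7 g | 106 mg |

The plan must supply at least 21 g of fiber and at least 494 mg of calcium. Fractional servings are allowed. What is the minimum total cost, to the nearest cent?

Check every corner: each single food scaled to meet both minima, and each pair solved so both constraints bind.
kale only: max(21/5, 494/186) = 4.2 servings → $5.67.
almonds only: max(21/3, 494/96) = 7 servings → $10.15.
tempeh only: max(21/7, 494/106) = 4.66 servings → $7.92.
kale + almonds: the both-tight solution has a negative serving — not a feasible corner.
kale + tempeh with both tight: 1.596 servings and 1.86 servings → $5.32.
almonds + tempeh with both tight: 3.48 servings and 1.508 servings → $7.61.
Cheapest feasible corner: $5.32.

$5.32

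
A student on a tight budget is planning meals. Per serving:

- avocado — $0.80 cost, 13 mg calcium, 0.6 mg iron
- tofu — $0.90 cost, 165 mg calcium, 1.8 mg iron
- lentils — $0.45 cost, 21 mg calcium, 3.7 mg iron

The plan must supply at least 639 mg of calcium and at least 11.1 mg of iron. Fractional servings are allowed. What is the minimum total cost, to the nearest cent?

$3.88

The cheapest plan sits at a corner of the feasible region — with two constraints it uses at most two foods.
avocado only: max(639/13, 11.1/0.6) = 49.15 servings → $39.32.
tofu only: max(639/165, 11.1/1.8) = 6.167 servings → $5.55.
lentils only: max(639/21, 11.1/3.7) = 30.43 servings → $13.69.
avocado + tofu with both tight: 9.012 servings and 3.163 servings → $10.06.
avocado + lentils with both targets exact would need a negative amount; discard.
tofu + lentils with both tight: 3.721 servings and 1.19 servings → $3.88.
So the least-cost plan costs $3.88.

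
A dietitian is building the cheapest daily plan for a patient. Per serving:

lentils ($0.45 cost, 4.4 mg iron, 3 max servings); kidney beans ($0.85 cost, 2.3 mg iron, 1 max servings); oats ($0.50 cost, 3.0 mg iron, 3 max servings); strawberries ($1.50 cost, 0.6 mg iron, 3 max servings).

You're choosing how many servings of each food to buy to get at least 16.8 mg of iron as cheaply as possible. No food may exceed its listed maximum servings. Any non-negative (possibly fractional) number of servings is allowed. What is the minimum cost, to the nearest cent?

$1.95

Cost per mg of iron: lentils $0.1023, oats $0.1667, kidney beans $0.3696, strawberries $2.5000.
Take 3 servings of lentils: +13.2 mg iron for $1.35 (total $1.35, still need 3.6 mg).
Take 1.2 servings of oats: +3.6 mg iron for $0.60 (total $1.95, still need 0.0 mg).
Filling from the cheapest source first is optimal under one linear minimum: $1.95.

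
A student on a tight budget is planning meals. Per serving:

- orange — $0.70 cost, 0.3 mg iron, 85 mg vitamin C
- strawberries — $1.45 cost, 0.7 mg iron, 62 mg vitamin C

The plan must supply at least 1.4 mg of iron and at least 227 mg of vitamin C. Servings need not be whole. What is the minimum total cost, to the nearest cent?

$3.04

Two binding constraints pin down two serving amounts, so the optimal mix uses at most two foods. The candidates are each food alone (scaled to the tighter of iron/vitamin C) and each pair with both constraints tight.
orange only: max(1.4/0.3, 227/85) = 4.667 servings → $3.27.
strawberries only: max(1.4/0.7, 227/62) = 3.661 servings → $5.31.
orange + strawberries with both tight: 1.763 servings and 1.244 servings → $3.04.
Cheapest feasible corner: $3.04.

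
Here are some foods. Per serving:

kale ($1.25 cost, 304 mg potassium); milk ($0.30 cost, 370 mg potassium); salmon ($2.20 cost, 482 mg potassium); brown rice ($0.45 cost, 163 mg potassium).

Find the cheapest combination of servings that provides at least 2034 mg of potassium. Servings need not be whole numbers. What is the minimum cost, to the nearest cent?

$1.65

Cost per mg of potassium: milk $0.0008, brown rice $0.0028, kale $0.0041, salmon $0.0046.
With no serving limits, use only milk: 2034 mg / 370 mg = 5.497 servings × $0.30 = $1.65.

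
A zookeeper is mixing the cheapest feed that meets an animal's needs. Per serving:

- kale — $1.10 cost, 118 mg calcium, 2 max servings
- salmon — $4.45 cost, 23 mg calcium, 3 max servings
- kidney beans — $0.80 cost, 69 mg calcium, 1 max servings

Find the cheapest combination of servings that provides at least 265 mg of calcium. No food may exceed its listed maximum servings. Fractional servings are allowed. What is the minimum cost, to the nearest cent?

$2.54

Cost per mg of calcium: kale $0.0093, kidney beans $0.0116, salmon $0.1935.
Take 2 servings of kale: +236.0 mg calcium for $2.20 (total $2.20, still need 29.0 mg).
Take 0.4203 servings of kidney beans: +29.0 mg calcium for $0.34 (total $2.54, still need 0.0 mg).
Greedy by cheapest-per-mg is optimal for a single linear constraint, so the minimum cost is $2.54.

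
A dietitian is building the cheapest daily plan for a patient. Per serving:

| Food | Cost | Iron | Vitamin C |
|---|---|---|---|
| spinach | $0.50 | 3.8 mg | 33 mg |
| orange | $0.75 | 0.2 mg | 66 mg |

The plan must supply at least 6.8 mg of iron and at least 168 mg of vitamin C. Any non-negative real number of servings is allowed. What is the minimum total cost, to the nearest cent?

$2.12

With two linear requirements the optimum uses one or two foods; enumerate the corners.
spinach only: max(6.8/3.8, 168/33) = 5.091 servings → $2.55.
orange only: max(6.8/0.2, 168/66) = 34 servings → $25.50.
spinach + orange with both tight: 1.7 servings and 1.695 servings → $2.12.
The minimum over all feasible corners is $2.12.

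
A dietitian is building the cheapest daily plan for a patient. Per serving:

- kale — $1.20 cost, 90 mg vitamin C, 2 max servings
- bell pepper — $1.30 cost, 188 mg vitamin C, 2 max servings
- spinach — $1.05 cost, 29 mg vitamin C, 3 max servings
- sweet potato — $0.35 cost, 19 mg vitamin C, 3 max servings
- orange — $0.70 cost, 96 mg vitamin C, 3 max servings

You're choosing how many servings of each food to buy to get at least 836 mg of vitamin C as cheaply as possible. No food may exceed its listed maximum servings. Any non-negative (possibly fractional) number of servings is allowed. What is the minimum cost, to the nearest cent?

Cost per mg of vitamin C: bell pepper $0.0069, orange $0.0073, kale $0.0133, sweet potato $0.0184, spinach $0.0362.
Take 2 servings of bell pepper: +376.0 mg vitamin C for $2.60 (total $2.60, still need 460.0 mg).
Take 3 servings of orange: +288.0 mg vitamin C for $2.10 (total $4.70, still need 172.0 mg).
Take 1.911 servings of kale: +172.0 mg vitamin C for $2.29 (total $6.99, still need 0.0 mg).
Filling from the cheapest source first is optimal under one linear minimum: $6.99.

$6.99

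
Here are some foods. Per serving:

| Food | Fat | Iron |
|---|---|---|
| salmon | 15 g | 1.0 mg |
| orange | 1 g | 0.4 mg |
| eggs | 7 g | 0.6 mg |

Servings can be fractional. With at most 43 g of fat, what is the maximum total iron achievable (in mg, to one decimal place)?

Iron per g fat: orange 0.4, eggs 0.08571, salmon 0.06667.
With no serving limits, spend the whole fat allowance on orange: 43 g / 1 g × 0.4 mg = 17.2 mg.

17.2 mg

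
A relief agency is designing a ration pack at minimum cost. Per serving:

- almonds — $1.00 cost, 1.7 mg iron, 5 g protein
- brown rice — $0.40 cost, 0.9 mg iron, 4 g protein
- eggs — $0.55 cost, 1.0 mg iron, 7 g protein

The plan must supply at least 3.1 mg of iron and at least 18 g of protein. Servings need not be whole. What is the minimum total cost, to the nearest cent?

$1.55

An LP optimum is at a vertex; with two nutrient constraints at most two foods are used. Check each candidate.
almonds only: max(3.1/1.7, 18/5) = 3.6 servings → $3.60.
brown rice only: max(3.1/0.9, 18/4) = 4.5 servings → $1.80.
eggs only: max(3.1/1.0, 18/7) = 3.1 servings → $1.71.
almonds + brown rice with both targets exact would need a negative amount; discard.
almonds + eggs with both tight: 0.5362 servings and 2.188 servings → $1.74.
brown rice + eggs with both tight: 1.609 servings and 1.652 servings → $1.55.
Cheapest feasible corner: $1.55.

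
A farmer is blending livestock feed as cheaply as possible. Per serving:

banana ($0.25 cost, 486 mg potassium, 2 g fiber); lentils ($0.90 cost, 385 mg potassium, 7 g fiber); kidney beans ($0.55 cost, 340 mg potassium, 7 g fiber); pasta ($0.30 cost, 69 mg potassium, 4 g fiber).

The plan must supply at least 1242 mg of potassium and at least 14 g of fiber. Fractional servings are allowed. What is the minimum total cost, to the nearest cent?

banana only: max(1242/486, 14/2) = 7 servings → $1.75.
lentils only: max(1242/385, 14/7) = 3.226 servings → $2.90.
kidney beans only: max(1242/340, 14/7) = 3.653 servings → $2.01.
pasta only: max(1242/69, 14/4) = 18 servings → $5.40.
banana + lentils with both tight: 1.255 servings and 1.641 servings → $1.79.
banana + kidney beans with both tight: 1.445 servings and 1.587 servings → $1.23.
banana + pasta with both tight: 2.216 servings and 2.392 servings → $1.27.
lentils + kidney beans with both targets exact would need a negative amount; discard.
lentils + pasta: the both-tight solution has a negative serving — not a feasible corner.
kidney beans + pasta: the both-tight solution has a negative serving — not a feasible corner.
Cheapest feasible corner: $1.23.

$1.23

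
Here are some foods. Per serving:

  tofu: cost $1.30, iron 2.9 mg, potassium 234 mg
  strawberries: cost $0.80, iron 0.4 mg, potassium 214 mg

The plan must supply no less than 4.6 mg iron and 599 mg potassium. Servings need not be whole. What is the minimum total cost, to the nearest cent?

Check every corner: each single food scaled to meet both minima, and each pair solved so both constraints bind.
tofu only: max(4.6/2.9, 599/234) = 2.56 servings → $3.33.
strawberries only: max(4.6/0.4, 599/214) = 11.5 servings → $9.20.
tofu + strawberries with both tight: 1.413 servings and 1.254 servings → $2.84.
Cheapest feasible corner: $2.84.

$2.84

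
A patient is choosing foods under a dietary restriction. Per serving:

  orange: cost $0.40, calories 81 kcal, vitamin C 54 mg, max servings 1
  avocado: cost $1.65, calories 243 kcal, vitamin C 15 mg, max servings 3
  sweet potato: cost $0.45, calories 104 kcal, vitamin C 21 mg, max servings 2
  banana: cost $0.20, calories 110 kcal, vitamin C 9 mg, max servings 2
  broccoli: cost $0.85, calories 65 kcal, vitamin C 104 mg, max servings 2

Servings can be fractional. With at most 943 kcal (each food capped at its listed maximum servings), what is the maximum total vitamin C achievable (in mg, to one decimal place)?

340.8 mg

Vitamin C per kcal: broccoli 1.6, orange 0.6667, sweet potato 0.2019, banana 0.08182, avocado 0.06173.
Take 2 servings of broccoli: uses 130 kcal, +208.0 mg vitamin C (running total 208.0 mg).
Take 1 serving of orange: uses 81 kcal, +54.0 mg vitamin C (running total 262.0 mg).
Take 2 servings of sweet potato: uses 208 kcal, +42.0 mg vitamin C (running total 304.0 mg).
Take 2 servings of banana: uses 220 kcal, +18.0 mg vitamin C (running total 322.0 mg).
Take 1.251 servings of avocado: uses 304 kcal, +18.8 mg vitamin C (running total 340.8 mg).
Greedy by best ratio exhausts the calories allowance optimally: 340.8 mg.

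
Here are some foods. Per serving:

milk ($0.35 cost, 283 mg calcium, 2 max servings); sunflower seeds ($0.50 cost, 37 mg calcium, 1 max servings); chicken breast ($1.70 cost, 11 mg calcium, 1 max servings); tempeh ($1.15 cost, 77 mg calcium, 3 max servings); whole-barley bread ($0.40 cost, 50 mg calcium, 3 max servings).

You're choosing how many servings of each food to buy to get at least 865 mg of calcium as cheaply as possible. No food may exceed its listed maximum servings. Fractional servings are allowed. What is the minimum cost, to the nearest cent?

Cost per mg of calcium: milk $0.0012, whole-barley bread $0.0080, sunflower seeds $0.0135, tempeh $0.0149, chicken breast $0.1545.
Take 2 servings of milk: +566.0 mg calcium for $0.70 (total $0.70, still need 299.0 mg).
Take 3 servings of whole-barley bread: +150.0 mg calcium for $1.20 (total $1.90, still need 149.0 mg).
Take 1 serving of sunflower seeds: +37.0 mg calcium for $0.50 (total $2.40, still need 112.0 mg).
Take 1.455 servings of tempeh: +112.0 mg calcium for $1.67 (total $4.07, still need 0.0 mg).
Filling from the cheapest source first is optimal under one linear minimum: $4.07.

$4.07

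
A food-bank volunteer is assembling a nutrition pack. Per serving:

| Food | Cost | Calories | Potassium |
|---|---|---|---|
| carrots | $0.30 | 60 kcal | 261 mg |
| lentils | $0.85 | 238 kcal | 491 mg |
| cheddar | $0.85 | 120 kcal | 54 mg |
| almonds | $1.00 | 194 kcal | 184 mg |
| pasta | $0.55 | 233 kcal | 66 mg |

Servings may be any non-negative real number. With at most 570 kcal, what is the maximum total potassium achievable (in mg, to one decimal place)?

2479.5 mg

Potassium per kcal: carrots 4.35, lentils 2.063, almonds 0.9485, cheddar 0.45, pasta 0.2833.
With no serving limits, spend the whole calories allowance on carrots: 570 kcal / 60 kcal × 261 mg = 2479.5 mg.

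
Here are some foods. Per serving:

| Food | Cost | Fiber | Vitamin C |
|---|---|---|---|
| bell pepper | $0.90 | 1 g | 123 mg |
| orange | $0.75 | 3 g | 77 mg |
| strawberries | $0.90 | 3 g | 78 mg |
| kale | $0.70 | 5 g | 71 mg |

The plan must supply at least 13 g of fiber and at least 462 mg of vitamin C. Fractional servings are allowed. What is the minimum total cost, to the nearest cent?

$3.76

A basic optimal solution has at most two foods positive. Try each food alone and each pair with both targets met exactly.
bell pepper only: max(13/1, 462/123) = 13 servings → $11.70.
orange only: max(13/3, 462/77) = 6 servings → $4.50.
strawberries only: max(13/3, 462/78) = 5.923 servings → $5.33.
kale only: max(13/5, 462/71) = 6.507 servings → $4.55.
bell pepper + orange with both tight: 1.318 servings and 3.894 servings → $4.11.
bell pepper + strawberries with both tight: 1.278 servings and 3.907 servings → $4.67.
bell pepper + kale with both tight: 2.55 servings and 2.09 servings → $3.76.
orange + strawberries with both targets exact would need a negative amount; discard.
orange + kale with both targets exact would need a negative amount; discard.
strawberries + kale: the both-tight solution has a negative serving — not a feasible corner.
Cheapest feasible corner: $3.76.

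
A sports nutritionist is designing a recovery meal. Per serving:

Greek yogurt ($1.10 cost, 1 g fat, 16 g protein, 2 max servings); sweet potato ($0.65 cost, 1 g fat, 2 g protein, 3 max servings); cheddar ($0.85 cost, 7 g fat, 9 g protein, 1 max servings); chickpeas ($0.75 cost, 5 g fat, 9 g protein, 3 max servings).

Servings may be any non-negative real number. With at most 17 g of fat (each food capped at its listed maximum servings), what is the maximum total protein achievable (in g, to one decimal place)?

59.6 g

Protein per g fat: Greek yogurt 16, sweet potato 2, chickpeas 1.8, cheddar 1.286.
Take 2 servings of Greek yogurt: uses 2 g fat, +32.0 g protein (running total 32.0 g).
Take 3 servings of sweet potato: uses 3 g fat, +6.0 g protein (running total 38.0 g).
Take 2.4 servings of chickpeas: uses 12 g fat, +21.6 g protein (running total 59.6 g).
Filling greedily by protein-per-g fat is optimal for one linear limit, giving 59.6 g.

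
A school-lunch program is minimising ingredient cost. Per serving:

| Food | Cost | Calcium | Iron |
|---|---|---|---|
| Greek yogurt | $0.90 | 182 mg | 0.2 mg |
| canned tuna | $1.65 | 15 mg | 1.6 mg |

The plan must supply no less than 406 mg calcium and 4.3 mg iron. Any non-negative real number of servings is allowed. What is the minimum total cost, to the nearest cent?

Check every corner: each single food scaled to meet both minima, and each pair solved so both constraints bind.
Greek yogurt only: max(406/182, 4.3/0.2) = 21.5 servings → $19.35.
canned tuna only: max(406/15, 4.3/1.6) = 27.07 servings → $44.66.
Greek yogurt + canned tuna with both tight: 2.03 servings and 2.434 servings → $5.84.
So the least-cost plan costs $5.84.

$5.84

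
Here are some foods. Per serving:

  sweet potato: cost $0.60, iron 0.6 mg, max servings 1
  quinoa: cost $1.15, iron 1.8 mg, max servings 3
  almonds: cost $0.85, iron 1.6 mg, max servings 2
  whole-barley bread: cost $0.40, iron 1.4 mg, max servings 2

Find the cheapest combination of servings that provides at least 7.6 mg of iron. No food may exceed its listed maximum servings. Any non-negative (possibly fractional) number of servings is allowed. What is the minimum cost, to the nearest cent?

Cost per mg of iron: whole-barley bread $0.2857, almonds $0.5312, quinoa $0.6389, sweet potato $1.0000.
Take 2 servings of whole-barley bread: +2.8 mg iron for $0.80 (total $0.80, still need 4.8 mg).
Take 2 servings of almonds: +3.2 mg iron for $1.70 (total $2.50, still need 1.6 mg).
Take 0.8889 servings of quinoa: +1.6 mg iron for $1.02 (total $3.52, still need 0.0 mg).
Filling from the cheapest source first is optimal under one linear minimum: $3.52.

$3.52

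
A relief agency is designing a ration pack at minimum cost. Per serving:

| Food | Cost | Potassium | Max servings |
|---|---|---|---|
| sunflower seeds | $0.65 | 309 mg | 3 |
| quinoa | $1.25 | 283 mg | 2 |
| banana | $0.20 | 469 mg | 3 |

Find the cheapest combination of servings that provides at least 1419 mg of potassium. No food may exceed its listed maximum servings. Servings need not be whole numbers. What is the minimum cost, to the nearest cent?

Cost per mg of potassium: banana $0.0004, sunflower seeds $0.0021, quinoa $0.0044.
Take 3 servings of banana: +1407.0 mg potassium for $0.60 (total $0.60, still need 12.0 mg).
Take 0.03883 servings of sunflower seeds: +12.0 mg potassium for $0.03 (total $0.63, still need 0.0 mg).
Greedy by cheapest-per-mg is optimal for a single linear constraint, so the minimum cost is $0.63.

$0.63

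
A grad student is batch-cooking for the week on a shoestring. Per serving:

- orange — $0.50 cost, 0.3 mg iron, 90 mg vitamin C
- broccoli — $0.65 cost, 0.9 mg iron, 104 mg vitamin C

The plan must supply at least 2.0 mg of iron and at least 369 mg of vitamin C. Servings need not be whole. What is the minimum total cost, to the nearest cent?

$2.15

The cheapest plan sits at a corner of the feasible region — with two constraints it uses at most two foods.
orange only: max(2.0/0.3, 369/90) = 6.667 servings → $3.33.
broccoli only: max(2.0/0.9, 369/104) = 3.548 servings → $2.31.
orange + broccoli with both tight: 2.492 servings and 1.392 servings → $2.15.
So the least-cost plan costs $2.15.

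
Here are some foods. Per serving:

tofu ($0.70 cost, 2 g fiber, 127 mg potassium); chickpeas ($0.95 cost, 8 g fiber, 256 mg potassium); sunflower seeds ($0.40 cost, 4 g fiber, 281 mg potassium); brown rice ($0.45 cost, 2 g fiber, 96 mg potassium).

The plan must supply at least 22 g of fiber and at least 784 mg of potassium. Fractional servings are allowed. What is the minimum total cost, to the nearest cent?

$2.20

For a min-cost LP with two ≥-constraints, a basic feasible solution has at most two positive variables.
tofu only: max(22/2, 784/127) = 11 servings → $7.70.
chickpeas only: max(22/8, 784/256) = 3.062 servings → $2.91.
sunflower seeds only: max(22/4, 784/281) = 5.5 servings → $2.20.
brown rice only: max(22/2, 784/96) = 11 servings → $4.95.
tofu + chickpeas with both tight: 1.27 servings and 2.433 servings → $3.20.
tofu + sunflower seeds: intersection lies outside the first quadrant.
tofu + brown rice: the both-tight solution has a negative serving — not a feasible corner.
chickpeas + sunflower seeds with both tight: 2.489 servings and 0.5229 servings → $2.57.
chickpeas + brown rice with both tight: 2.125 servings and 2.5 servings → $3.14.
sunflower seeds + brown rice: intersection lies outside the first quadrant.
The minimum over all feasible corners is $2.20.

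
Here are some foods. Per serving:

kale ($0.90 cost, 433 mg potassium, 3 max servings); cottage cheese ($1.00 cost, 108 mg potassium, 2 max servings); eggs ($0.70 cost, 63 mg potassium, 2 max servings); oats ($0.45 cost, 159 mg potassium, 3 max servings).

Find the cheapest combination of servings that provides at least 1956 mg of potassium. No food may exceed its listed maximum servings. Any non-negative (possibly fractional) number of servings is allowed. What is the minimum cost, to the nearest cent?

$5.72

Cost per mg of potassium: kale $0.0021, oats $0.0028, cottage cheese $0.0093, eggs $0.0111.
Take 3 servings of kale: +1299.0 mg potassium for $2.70 (total $2.70, still need 657.0 mg).
Take 3 servings of oats: +477.0 mg potassium for $1.35 (total $4.05, still need 180.0 mg).
Take 1.667 servings of cottage cheese: +180.0 mg potassium for $1.67 (total $5.72, still need 0.0 mg).
Greedy by cheapest-per-mg is optimal for a single linear constraint, so the minimum cost is $5.72.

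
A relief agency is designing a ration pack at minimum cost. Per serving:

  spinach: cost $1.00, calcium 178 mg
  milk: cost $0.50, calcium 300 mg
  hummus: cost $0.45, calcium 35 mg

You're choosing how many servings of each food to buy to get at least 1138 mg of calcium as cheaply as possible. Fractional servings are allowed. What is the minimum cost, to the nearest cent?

$1.90

Cost per mg of calcium: milk $0.0017, spinach $0.0056, hummus $0.0129.
With no serving limits, use only milk: 1138 mg / 300 mg = 3.793 servings × $0.50 = $1.90.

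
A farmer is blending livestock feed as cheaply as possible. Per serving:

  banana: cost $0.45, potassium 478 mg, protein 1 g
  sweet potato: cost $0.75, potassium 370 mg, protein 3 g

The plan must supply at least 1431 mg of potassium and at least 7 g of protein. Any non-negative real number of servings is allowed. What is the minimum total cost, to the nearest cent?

The cheapest plan sits at a corner of the feasible region — with two constraints it uses at most two foods.
banana only: max(1431/478, 7/1) = 7 servings → $3.15.
sweet potato only: max(1431/370, 7/3) = 3.868 servings → $2.90.
banana + sweet potato with both tight: 1.601 servings and 1.8 servings → $2.07.
The minimum over all feasible corners is $2.07.

$2.07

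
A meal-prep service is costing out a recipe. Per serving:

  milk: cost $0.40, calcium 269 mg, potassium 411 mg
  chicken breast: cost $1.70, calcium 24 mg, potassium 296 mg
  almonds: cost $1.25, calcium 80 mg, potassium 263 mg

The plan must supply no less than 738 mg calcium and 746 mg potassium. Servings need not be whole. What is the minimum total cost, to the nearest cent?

A basic optimal solution has at most two foods positive. Try each food alone and each pair with both targets met exactly.
milk only: max(738/269, 746/411) = 2.743 servings → $1.10.
chicken breast only: max(738/24, 746/296) = 30.75 servings → $52.27.
almonds only: max(738/80, 746/263) = 9.225 servings → $11.53.
milk + chicken breast: the both-tight solution has a negative serving — not a feasible corner.
milk + almonds with both targets exact would need a negative amount; discard.
chicken breast + almonds: the both-tight solution has a negative serving — not a feasible corner.
Cheapest feasible corner: $1.10.

$1.10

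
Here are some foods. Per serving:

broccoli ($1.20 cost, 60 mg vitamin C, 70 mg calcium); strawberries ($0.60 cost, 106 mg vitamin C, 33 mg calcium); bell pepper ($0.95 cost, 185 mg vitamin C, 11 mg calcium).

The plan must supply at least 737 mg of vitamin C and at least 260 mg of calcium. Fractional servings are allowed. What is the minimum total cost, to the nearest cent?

Compare the cost at each extreme point of the feasible region.
broccoli only: max(737/60, 260/70) = 12.28 servings → $14.74.
strawberries only: max(737/106, 260/33) = 7.879 servings → $4.73.
bell pepper only: max(737/185, 260/11) = 23.64 servings → $22.45.
broccoli + strawberries with both tight: 0.5954 servings and 6.616 servings → $4.68.
broccoli + bell pepper with both tight: 3.254 servings and 2.928 servings → $6.69.
strawberries + bell pepper: the both-tight solution has a negative serving — not a feasible corner.
The minimum over all feasible corners is $4.68.

$4.68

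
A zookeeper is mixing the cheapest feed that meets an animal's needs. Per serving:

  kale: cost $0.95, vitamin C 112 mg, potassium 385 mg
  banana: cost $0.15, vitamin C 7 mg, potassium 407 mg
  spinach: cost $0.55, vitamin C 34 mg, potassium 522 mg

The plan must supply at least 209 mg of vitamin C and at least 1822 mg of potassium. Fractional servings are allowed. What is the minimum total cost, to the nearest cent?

With two linear requirements the optimum uses one or two foods; enumerate the corners.
kale only: max(209/112, 1822/385) = 4.732 servings → $4.50.
banana only: max(209/7, 1822/407) = 29.86 servings → $4.48.
spinach only: max(209/34, 1822/522) = 6.147 servings → $3.38.
kale + banana with both tight: 1.686 servings and 2.882 servings → $2.03.
kale + spinach with both tight: 1.039 servings and 2.724 servings → $2.49.
banana + spinach: intersection lies outside the first quadrant.
Cheapest feasible corner: $2.03.

$2.03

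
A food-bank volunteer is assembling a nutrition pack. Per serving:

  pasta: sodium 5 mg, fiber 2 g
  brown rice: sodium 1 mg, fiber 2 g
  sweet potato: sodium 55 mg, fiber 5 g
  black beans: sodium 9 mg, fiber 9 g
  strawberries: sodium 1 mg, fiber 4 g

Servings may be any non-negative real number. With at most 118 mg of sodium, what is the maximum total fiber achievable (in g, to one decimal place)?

Fiber per mg sodium: strawberries 4, brown rice 2, black beans 1, pasta 0.4, sweet potato 0.09091.
With no serving limits, spend the whole sodium allowance on strawberries: 118 mg / 1 mg × 4 g = 472.0 g.

472.0 g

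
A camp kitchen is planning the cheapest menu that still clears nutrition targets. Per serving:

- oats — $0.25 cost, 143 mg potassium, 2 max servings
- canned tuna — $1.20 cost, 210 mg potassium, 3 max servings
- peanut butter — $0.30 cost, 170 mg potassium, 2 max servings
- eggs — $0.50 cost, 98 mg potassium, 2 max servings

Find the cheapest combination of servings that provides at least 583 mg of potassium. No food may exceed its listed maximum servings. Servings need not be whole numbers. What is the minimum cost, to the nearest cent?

$1.02

Cost per mg of potassium: oats $0.0017, peanut butter $0.0018, eggs $0.0051, canned tuna $0.0057.
Take 2 servings of oats: +286.0 mg potassium for $0.50 (total $0.50, still need 297.0 mg).
Take 1.747 servings of peanut butter: +297.0 mg potassium for $0.52 (total $1.02, still need 0.0 mg).
Greedy by cheapest-per-mg is optimal for a single linear constraint, so the minimum cost is $1.02.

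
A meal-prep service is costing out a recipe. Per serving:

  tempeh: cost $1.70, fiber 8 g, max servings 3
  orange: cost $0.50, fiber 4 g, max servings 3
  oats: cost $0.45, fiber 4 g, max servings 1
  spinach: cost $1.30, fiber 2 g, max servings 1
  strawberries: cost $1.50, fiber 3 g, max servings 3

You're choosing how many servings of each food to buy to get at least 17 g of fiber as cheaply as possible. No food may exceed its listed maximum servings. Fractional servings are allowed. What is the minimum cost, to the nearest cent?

$2.16

Cost per g of fiber: oats $0.1125, orange $0.1250, tempeh $0.2125, strawberries $0.5000, spinach $0.6500.
Take 1 serving of oats: +4.0 g fiber for $0.45 (total $0.45, still need 13.0 g).
Take 3 servings of orange: +12.0 g fiber for $1.50 (total $1.95, still need 1.0 g).
Take 0.125 servings of tempeh: +1.0 g fiber for $0.21 (total $2.16, still need 0.0 g).
Filling from the cheapest source first is optimal under one linear minimum: $2.16.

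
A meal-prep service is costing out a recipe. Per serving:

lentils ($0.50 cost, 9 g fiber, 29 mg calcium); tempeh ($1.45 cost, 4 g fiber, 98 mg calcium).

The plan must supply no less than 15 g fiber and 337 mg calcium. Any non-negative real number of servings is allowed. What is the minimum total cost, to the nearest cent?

An LP optimum is at a vertex; with two nutrient constraints at most two foods are used. Check each candidate.
lentils only: max(15/9, 337/29) = 11.62 servings → $5.81.
tempeh only: max(15/4, 337/98) = 3.75 servings → $5.44.
lentils + tempeh with both tight: 0.1593 servings and 3.392 servings → $5.00.
So the least-cost plan costs $5.00.

$5.00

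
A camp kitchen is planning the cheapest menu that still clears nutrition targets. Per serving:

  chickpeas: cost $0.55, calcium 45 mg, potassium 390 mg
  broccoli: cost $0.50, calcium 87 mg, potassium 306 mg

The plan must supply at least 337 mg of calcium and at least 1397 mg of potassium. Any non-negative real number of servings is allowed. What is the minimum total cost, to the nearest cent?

$2.20

For a min-cost LP with two ≥-constraints, a basic feasible solution has at most two positive variables.
chickpeas only: max(337/45, 1397/390) = 7.489 servings → $4.12.
broccoli only: max(337/87, 1397/306) = 4.565 servings → $2.28.
chickpeas + broccoli with both tight: 0.9135 servings and 3.401 servings → $2.20.
So the least-cost plan costs $2.20.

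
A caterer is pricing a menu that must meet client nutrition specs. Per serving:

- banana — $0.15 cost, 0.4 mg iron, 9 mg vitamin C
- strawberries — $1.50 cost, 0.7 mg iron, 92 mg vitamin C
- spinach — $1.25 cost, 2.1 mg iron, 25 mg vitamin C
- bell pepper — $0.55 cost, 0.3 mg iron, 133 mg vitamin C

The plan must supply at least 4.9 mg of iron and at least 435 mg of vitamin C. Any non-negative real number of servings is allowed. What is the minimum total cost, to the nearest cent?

$2.96

Compare the cost at each extreme point of the feasible region.
banana only: max(4.9/0.4, 435/9) = 48.33 servings → $7.25.
strawberries only: max(4.9/0.7, 435/92) = 7 servings → $10.50.
spinach only: max(4.9/2.1, 435/25) = 17.4 servings → $21.75.
bell pepper only: max(4.9/0.3, 435/133) = 16.33 servings → $8.98.
banana + strawberries with both tight: 4.797 servings and 4.259 servings → $7.11.
banana + spinach: the both-tight solution has a negative serving — not a feasible corner.
banana + bell pepper with both tight: 10.32 servings and 2.572 servings → $2.96.
strawberries + spinach with both tight: 4.502 servings and 0.8327 servings → $7.79.
strawberries + bell pepper: the both-tight solution has a negative serving — not a feasible corner.
spinach + bell pepper with both tight: 1.918 servings and 2.91 servings → $4.00.
Cheapest feasible corner: $2.96.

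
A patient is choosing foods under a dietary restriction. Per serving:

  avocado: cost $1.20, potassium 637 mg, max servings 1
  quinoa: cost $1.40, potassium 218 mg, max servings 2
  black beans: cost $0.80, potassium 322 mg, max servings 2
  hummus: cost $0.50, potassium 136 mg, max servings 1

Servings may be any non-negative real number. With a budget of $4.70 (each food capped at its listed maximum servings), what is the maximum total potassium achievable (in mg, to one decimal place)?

Potassium per dollar: avocado 530.8, black beans 402.5, hummus 272, quinoa 155.7.
Take 1 serving of avocado: spends $1.20, +637.0 mg potassium (running total 637.0 mg).
Take 2 servings of black beans: spends $1.60, +644.0 mg potassium (running total 1281.0 mg).
Take 1 serving of hummus: spends $0.50, +136.0 mg potassium (running total 1417.0 mg).
Take 1 serving of quinoa: spends $1.40, +218.0 mg potassium (running total 1635.0 mg).
Greedy by best ratio exhausts the cost allowance optimally: 1635.0 mg.

1635.0 mg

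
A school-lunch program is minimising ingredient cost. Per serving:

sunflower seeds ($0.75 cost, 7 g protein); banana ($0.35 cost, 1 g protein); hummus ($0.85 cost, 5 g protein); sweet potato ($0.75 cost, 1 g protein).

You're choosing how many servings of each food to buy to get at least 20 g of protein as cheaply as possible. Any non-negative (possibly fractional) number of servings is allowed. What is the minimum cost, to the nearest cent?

$2.14

Cost per g of protein: sunflower seeds $0.1071, hummus $0.1700, banana $0.3500, sweet potato $0.7500.
With no serving limits, use only sunflower seeds: 20 g / 7 g = 2.857 servings × $0.75 = $2.14.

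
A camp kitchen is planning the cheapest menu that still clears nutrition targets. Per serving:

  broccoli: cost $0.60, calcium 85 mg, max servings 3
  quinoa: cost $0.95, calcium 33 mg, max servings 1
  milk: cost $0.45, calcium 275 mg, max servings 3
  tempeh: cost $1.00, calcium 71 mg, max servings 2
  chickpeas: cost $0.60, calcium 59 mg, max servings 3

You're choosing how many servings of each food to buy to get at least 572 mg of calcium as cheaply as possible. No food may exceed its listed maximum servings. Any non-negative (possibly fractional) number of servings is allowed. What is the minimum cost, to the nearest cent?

$0.94

Cost per mg of calcium: milk $0.0016, broccoli $0.0071, chickpeas $0.0102, tempeh $0.0141, quinoa $0.0288.
Take 2.08 servings of milk: +572.0 mg calcium for $0.94 (total $0.94, still need 0.0 mg).
Greedy by cheapest-per-mg is optimal for a single linear constraint, so the minimum cost is $0.94.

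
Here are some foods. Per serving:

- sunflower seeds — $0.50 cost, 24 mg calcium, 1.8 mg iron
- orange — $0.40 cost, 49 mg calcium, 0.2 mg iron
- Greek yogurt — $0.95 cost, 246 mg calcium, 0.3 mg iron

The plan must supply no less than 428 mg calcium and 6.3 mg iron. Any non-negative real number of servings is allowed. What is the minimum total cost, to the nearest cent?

$2.98

Minimising a linear cost over {calcium ≥ 428, iron ≥ 6.3, servings ≥ 0} — the optimum is at a vertex, using one or two foods.
sunflower seeds only: max(428/24, 6.3/1.8) = 17.83 servings → $8.92.
orange only: max(428/49, 6.3/0.2) = 31.5 servings → $12.60.
Greek yogurt only: max(428/246, 6.3/0.3) = 21 servings → $19.95.
sunflower seeds + orange with both tight: 2.675 servings and 7.424 servings → $4.31.
sunflower seeds + Greek yogurt with both tight: 3.263 servings and 1.421 servings → $2.98.
orange + Greek yogurt: intersection lies outside the first quadrant.
The minimum over all feasible corners is $2.98.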